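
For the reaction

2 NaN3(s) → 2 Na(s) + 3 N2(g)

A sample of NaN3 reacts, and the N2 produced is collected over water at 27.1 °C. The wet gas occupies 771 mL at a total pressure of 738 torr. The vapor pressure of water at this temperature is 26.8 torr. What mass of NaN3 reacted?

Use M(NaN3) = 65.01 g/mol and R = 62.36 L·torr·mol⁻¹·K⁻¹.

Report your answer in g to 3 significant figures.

1.27 g

P(N2) = 738 − 26.8 = 711.2 torr
n(N2) = PV/RT = (711.2 × 0.7710) / (62.36 × 300.25) = 0.02929 mol
n(NaN3) = (2/3) × 0.02929 = 0.01953 mol
m(NaN3) = 0.01953 × 65.01 = 1.270 g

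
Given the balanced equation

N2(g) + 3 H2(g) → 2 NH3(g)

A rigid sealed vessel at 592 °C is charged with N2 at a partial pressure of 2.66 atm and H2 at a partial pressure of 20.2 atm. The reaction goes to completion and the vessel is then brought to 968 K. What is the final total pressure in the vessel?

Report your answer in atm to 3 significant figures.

With V and T fixed, P_i ∝ n_i, so the mole ratios apply directly to partial pressures at 592 °C.
P(H2) required for 2.66 atm of N2 = (3/1) × 2.66 = 7.980 atm; available 20.2 atm, so N2 is limiting.
P(H2) remaining = 20.2 − (3/1) × 2.66 = 12.22 atm
P(gaseous products) = (2)/1 × 2.66 = 5.320 atm
P_total at 592 °C = 12.22 + 5.320 = 17.54 atm
Scaling to 968 K: P = 17.54 × 968/865.15 = 19.63 atm

19.6 atm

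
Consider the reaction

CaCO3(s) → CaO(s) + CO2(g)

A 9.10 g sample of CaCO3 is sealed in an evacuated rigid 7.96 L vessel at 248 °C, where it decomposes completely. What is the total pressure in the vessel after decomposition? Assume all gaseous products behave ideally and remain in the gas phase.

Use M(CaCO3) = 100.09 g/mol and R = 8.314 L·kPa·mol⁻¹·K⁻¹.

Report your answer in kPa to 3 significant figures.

n(CaCO3) = 9.10 / 100.09 = 0.09092 mol
n(gas produced) = (1/1) × 0.09092 = 0.09092 mol
P = nRT/V = 0.09092 × 8.314 × 521.15 / 7.96 = 49.49 kPa

49.5 kPa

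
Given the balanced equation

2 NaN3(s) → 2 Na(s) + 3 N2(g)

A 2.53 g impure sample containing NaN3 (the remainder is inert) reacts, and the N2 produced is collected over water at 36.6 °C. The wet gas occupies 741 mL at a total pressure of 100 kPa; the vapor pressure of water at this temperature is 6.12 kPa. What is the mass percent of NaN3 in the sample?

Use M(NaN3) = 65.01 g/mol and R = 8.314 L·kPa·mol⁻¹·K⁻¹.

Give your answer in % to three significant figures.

P(N2) = 100 − 6.12 = 93.88 kPa
n(N2) = PV/RT = (93.88 × 0.7410) / (8.314 × 309.75) = 0.02701 mol
n(NaN3) = (2/3) × 0.02701 = 0.01801 mol
m(NaN3) = 0.01801 × 65.01 = 1.171 g
%NaN3 = 1.171 / 2.53 × 100 = 46.28%

46.3 %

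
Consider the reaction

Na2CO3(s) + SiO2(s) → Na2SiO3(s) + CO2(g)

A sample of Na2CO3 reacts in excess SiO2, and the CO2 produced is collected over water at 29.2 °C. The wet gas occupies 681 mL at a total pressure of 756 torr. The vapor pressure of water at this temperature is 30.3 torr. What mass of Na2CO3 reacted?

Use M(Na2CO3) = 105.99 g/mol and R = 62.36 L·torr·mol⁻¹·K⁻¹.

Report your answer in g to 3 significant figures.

P(CO2) = 756 − 30.3 = 725.7 torr
n(CO2) = PV/RT = (725.7 × 0.6810) / (62.36 × 302.35) = 0.02621 mol
n(Na2CO3) = (1/1) × 0.02621 = 0.02621 mol
m(Na2CO3) = 0.02621 × 105.99 = 2.778 g

2.78 g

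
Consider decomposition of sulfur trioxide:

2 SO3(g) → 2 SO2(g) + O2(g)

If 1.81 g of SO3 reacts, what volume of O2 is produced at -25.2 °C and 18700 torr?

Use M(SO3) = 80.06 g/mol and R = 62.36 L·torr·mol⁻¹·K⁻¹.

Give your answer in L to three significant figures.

0.00935 L

n(SO3) = 1.810 / 80.06 = 0.02261 mol
n(O2) = (1/2) × 0.02261 = 0.01131 mol
V = nRT/P = 0.01131 × 62.36 × 247.95 / 18700 = 0.009352 L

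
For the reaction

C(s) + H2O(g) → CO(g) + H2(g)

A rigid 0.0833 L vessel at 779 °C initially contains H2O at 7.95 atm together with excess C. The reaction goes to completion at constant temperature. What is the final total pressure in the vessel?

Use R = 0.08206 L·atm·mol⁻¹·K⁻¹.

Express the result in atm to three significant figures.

Since T and V are fixed, P_final/P_initial = n_final/n_initial = 2/1.
P_final = (2/1) × 7.95 = 15.90 atm

15.9 atm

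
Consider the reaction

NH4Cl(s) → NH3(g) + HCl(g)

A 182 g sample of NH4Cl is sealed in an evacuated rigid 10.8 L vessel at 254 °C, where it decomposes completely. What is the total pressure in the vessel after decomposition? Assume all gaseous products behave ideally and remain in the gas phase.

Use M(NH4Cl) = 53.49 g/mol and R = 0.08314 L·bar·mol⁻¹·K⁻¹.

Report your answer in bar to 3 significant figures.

27.6 bar

n(NH4Cl) = 182 / 53.49 = 3.403 mol
n(gas produced) = (2/1) × 3.403 = 6.806 mol
P = nRT/V = 6.806 × 0.08314 × 527.15 / 10.8 = 27.62 bar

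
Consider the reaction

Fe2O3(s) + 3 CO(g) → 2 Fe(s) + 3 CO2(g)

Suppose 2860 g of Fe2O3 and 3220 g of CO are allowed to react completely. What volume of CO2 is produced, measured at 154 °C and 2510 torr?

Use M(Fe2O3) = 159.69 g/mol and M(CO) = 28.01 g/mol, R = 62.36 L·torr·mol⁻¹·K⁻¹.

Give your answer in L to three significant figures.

570 L

n(Fe2O3) = 2860 / 159.69 = 17.91 mol
n(CO) = 3220 / 28.01 = 115.0 mol
For 17.91 mol Fe2O3, stoichiometry requires (3/1) × 17.91 = 53.73 mol CO; 115.0 mol is available, so Fe2O3 is limiting.
n(CO2) = (3/1) × 17.91 = 53.73 mol
V(CO2) = nRT/P = 53.73 × 62.36 × 427.15 / 2510 = 570.2 L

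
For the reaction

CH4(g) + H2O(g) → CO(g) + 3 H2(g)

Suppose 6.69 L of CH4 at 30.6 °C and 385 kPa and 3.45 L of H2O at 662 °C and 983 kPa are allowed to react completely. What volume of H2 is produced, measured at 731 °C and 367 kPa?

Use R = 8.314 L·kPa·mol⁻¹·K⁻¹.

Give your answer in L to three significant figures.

n(CH4) = PV/RT = (385 × 6.69) / (8.314 × 303.75) = 1.020 mol
n(H2O) = PV/RT = (983 × 3.45) / (8.314 × 935.15) = 0.4362 mol
For 1.020 mol CH4, stoichiometry requires (1/1) × 1.020 = 1.020 mol H2O; 0.4362 mol is available, so H2O is limiting.
n(H2) = (3/1) × 0.4362 = 1.309 mol
V(H2) = nRT/P = 1.309 × 8.314 × 1004.15 / 367 = 29.78 L

29.8 L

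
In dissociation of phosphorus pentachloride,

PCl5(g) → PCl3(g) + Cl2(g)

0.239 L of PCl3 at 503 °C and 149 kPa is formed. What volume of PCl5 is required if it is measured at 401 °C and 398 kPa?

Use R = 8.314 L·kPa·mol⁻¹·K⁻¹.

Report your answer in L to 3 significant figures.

0.0777 L

n(PCl3) = PV/RT = (149 × 0.239) / (8.314 × 776.15) = 0.005519 mol
n(PCl5) = (1/1) × 0.005519 = 0.005519 mol
V = nRT/P = 0.005519 × 8.314 × 674.15 / 398 = 0.07772 L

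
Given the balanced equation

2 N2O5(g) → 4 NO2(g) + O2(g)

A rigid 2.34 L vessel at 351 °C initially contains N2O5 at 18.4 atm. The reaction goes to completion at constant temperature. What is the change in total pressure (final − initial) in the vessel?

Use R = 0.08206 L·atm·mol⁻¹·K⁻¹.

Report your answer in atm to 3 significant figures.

At constant T and V, P ∝ n(gas): 2 mol gas → 5 mol gas.
P_final = (5/2) × 18.4 = 46.00 atm; ΔP = 46.00 − 18.4 = 27.60 atm

27.6 atm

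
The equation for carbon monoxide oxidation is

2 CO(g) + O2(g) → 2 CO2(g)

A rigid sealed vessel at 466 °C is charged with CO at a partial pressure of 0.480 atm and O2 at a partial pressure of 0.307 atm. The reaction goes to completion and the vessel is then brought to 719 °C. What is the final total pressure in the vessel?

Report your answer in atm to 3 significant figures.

0.734 atm

At constant V, partial pressures at 466 °C are proportional to moles, so apply stoichiometry directly to pressures.
P(O2) required for 0.480 atm of CO = (1/2) × 0.480 = 0.2400 atm; available 0.307 atm, so CO is limiting.
P(O2) remaining = 0.307 − (1/2) × 0.480 = 0.06700 atm
P(gaseous products) = (2)/2 × 0.480 = 0.4800 atm
P_total at 466 °C = 0.06700 + 0.4800 = 0.5470 atm
Scaling to 719 °C: P = 0.5470 × 992.15/739.15 = 0.7342 atm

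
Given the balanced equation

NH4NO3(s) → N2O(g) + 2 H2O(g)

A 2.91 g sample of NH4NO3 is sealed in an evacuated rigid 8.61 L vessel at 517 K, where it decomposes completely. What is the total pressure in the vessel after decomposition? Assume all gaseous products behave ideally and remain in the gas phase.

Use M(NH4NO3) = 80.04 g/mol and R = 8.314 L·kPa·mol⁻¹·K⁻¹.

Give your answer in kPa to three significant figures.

54.5 kPa

n(NH4NO3) = 2.91 / 80.04 = 0.03636 mol
n(gas produced) = (3/1) × 0.03636 = 0.1091 mol
P = nRT/V = 0.1091 × 8.314 × 517 / 8.61 = 54.47 kPa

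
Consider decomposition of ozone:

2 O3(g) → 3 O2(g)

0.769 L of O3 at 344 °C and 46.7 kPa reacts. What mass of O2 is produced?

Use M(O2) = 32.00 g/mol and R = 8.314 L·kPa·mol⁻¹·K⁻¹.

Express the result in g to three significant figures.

0.336 g

n(O3) = PV/RT = (46.7 × 0.769) / (8.314 × 617.15) = 0.006999 mol
n(O2) = (3/2) × 0.006999 = 0.01050 mol
m(O2) = 0.01050 × 32.00 = 0.3360 g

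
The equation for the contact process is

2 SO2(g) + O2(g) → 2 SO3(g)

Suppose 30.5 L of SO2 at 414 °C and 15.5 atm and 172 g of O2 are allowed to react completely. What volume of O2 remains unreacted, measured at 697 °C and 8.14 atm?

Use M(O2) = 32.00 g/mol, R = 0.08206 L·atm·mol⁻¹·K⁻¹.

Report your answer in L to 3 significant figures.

n(SO2) = PV/RT = (15.5 × 30.5) / (0.08206 × 687.15) = 8.384 mol
n(O2) = 172 / 32.00 = 5.375 mol
For 8.384 mol SO2, stoichiometry requires (1/2) × 8.384 = 4.192 mol O2; 5.375 mol is available, so SO2 is limiting.
n(O2) consumed = (1/2) × 8.384 = 4.192 mol; remaining = 5.375 − 4.192 = 1.183 mol
V(O2) = nRT/P = 1.183 × 0.08206 × 970.15 / 8.14 = 11.57 L

11.6 L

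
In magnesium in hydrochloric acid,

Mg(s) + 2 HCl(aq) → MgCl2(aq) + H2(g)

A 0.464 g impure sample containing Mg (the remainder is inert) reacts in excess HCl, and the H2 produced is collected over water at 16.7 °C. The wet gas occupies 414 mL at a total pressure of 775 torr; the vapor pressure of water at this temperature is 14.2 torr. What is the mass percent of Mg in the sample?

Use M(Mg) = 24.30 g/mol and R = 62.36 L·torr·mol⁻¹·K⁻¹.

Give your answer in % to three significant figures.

P(H2) = 775 − 14.2 = 760.8 torr
n(H2) = PV/RT = (760.8 × 0.4140) / (62.36 × 289.85) = 0.01743 mol
n(Mg) = (1/1) × 0.01743 = 0.01743 mol
m(Mg) = 0.01743 × 24.30 = 0.4235 g
%Mg = 0.4235 / 0.464 × 100 = 91.27%

91.3 %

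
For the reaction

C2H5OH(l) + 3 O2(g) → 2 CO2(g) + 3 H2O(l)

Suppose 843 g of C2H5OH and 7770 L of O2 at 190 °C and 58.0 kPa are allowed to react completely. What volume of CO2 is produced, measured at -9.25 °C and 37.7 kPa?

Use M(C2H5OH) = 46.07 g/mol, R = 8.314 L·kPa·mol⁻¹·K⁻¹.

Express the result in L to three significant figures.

n(C2H5OH) = 843 / 46.07 = 18.30 mol
n(O2) = PV/RT = (58.0 × 7770) / (8.314 × 463.15) = 117.0 mol
For 18.30 mol C2H5OH, stoichiometry requires (3/1) × 18.30 = 54.90 mol O2; 117.0 mol is available, so C2H5OH is limiting.
n(CO2) = (2/1) × 18.30 = 36.60 mol
V(CO2) = nRT/P = 36.60 × 8.314 × 263.9 / 37.7 = 2130 L

2130 L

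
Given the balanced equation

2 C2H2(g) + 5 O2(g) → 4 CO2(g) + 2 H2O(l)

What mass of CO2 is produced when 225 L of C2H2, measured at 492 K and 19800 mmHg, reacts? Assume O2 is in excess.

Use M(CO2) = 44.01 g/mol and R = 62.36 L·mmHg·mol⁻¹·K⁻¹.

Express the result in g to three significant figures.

12800 g

n(C2H2) = PV/RT = (19800 × 225) / (62.36 × 492) = 145.2 mol
n(CO2) = (4/2) × 145.2 = 290.4 mol
m(CO2) = 290.4 × 44.01 = 12780 g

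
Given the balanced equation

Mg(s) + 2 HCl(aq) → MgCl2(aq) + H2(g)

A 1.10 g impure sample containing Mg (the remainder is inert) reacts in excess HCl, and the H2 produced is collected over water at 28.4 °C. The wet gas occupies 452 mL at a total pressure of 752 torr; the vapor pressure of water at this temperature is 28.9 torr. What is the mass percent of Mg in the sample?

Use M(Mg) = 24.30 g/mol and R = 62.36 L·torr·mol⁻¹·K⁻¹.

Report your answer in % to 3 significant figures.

P(H2) = 752 − 28.9 = 723.1 torr
n(H2) = PV/RT = (723.1 × 0.4520) / (62.36 × 301.55) = 0.01738 mol
n(Mg) = (1/1) × 0.01738 = 0.01738 mol
m(Mg) = 0.01738 × 24.30 = 0.4223 g
%Mg = 0.4223 / 1.10 × 100 = 38.39%

38.4 %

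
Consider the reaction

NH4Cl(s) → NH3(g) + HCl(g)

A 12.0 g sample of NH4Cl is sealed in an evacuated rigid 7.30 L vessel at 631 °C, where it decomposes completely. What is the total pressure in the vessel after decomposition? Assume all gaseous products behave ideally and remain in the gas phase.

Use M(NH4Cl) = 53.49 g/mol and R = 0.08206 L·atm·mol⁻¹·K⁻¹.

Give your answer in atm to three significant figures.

n(NH4Cl) = 12.0 / 53.49 = 0.2243 mol
n(gas produced) = (2/1) × 0.2243 = 0.4486 mol
P = nRT/V = 0.4486 × 0.08206 × 904.15 / 7.30 = 4.559 atm

4.56 atm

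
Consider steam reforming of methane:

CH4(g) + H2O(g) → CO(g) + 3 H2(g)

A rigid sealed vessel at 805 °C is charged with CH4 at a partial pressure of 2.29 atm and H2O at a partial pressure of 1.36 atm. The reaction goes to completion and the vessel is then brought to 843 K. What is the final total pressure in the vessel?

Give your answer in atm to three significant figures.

Because the vessel is rigid and T is held at 805 °C, work the stoichiometry in partial pressures (P_i = n_iRT/V).
P(H2O) required for 2.29 atm of CH4 = (1/1) × 2.29 = 2.290 atm; available 1.36 atm, so H2O is limiting.
P(CH4) remaining = 2.29 − (1/1) × 1.36 = 0.9300 atm
P(gaseous products) = (1+3)/1 × 1.36 = 5.440 atm
P_total at 805 °C = 0.9300 + 5.440 = 6.370 atm
Scaling to 843 K: P = 6.370 × 843/1078.15 = 4.981 atm

4.98 atm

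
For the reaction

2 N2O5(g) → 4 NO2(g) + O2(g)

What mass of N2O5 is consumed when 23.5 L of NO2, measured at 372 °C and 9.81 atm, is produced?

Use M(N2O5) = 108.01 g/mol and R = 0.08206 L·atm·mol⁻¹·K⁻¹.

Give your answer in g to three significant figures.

235 g

n(NO2) = PV/RT = (9.81 × 23.5) / (0.08206 × 645.15) = 4.355 mol
n(N2O5) = (2/4) × 4.355 = 2.178 mol
m(N2O5) = 2.178 × 108.01 = 235.2 g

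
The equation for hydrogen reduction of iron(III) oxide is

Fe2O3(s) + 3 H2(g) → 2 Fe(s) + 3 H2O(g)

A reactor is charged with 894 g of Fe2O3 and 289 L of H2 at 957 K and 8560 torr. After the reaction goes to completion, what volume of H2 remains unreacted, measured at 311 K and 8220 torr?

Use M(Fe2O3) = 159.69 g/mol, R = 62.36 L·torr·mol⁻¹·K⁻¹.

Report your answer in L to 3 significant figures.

n(Fe2O3) = 894 / 159.69 = 5.598 mol
n(H2) = PV/RT = (8560 × 289) / (62.36 × 957) = 41.45 mol
For 5.598 mol Fe2O3, stoichiometry requires (3/1) × 5.598 = 16.79 mol H2; 41.45 mol is available, so Fe2O3 is limiting.
n(H2) consumed = (3/1) × 5.598 = 16.79 mol; remaining = 41.45 − 16.79 = 24.66 mol
V(H2) = nRT/P = 24.66 × 62.36 × 311 / 8220 = 58.18 L

58.2 L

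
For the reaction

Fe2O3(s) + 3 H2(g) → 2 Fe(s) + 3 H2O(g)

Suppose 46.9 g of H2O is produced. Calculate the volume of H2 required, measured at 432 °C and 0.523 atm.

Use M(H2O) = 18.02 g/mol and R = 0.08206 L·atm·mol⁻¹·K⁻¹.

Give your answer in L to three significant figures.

n(H2O) = 46.90 / 18.02 = 2.603 mol
n(H2) = (3/3) × 2.603 = 2.603 mol
V = nRT/P = 2.603 × 0.08206 × 705.15 / 0.523 = 288.0 L

288 L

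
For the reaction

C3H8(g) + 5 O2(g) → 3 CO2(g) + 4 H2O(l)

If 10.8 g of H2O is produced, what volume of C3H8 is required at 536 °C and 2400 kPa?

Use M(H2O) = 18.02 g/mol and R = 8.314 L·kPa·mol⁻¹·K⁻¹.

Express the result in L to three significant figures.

0.420 L

n(H2O) = 10.80 / 18.02 = 0.5993 mol
n(C3H8) = (1/4) × 0.5993 = 0.1498 mol
V = nRT/P = 0.1498 × 8.314 × 809.15 / 2400 = 0.4199 L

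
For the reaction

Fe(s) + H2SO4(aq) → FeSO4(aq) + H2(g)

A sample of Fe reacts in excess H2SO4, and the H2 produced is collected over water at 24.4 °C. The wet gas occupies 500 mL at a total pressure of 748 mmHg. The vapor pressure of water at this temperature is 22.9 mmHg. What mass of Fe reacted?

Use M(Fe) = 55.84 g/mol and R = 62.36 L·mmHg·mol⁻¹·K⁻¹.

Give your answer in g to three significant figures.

1.09 g

P(H2) = 748 − 22.9 = 725.1 mmHg
n(H2) = PV/RT = (725.1 × 0.5000) / (62.36 × 297.55) = 0.01954 mol
n(Fe) = (1/1) × 0.01954 = 0.01954 mol
m(Fe) = 0.01954 × 55.84 = 1.091 g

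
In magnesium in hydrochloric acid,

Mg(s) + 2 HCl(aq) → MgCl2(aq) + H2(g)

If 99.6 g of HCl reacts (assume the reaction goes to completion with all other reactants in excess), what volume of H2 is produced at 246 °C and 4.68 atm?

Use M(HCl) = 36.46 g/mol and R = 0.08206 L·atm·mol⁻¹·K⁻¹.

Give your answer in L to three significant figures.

n(HCl) = 99.60 / 36.46 = 2.732 mol
n(H2) = (1/2) × 2.732 = 1.366 mol
V = nRT/P = 1.366 × 0.08206 × 519.15 / 4.68 = 12.43 L

12.4 L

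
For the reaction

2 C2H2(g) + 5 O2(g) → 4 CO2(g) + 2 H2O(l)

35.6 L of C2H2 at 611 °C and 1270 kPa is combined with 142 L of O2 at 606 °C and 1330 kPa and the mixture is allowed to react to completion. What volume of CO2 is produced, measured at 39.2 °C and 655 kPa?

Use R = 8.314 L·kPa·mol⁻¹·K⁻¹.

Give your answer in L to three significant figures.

n(C2H2) = PV/RT = (1270 × 35.6) / (8.314 × 884.15) = 6.151 mol
n(O2) = PV/RT = (1330 × 142) / (8.314 × 879.15) = 25.84 mol
For 6.151 mol C2H2, stoichiometry requires (5/2) × 6.151 = 15.38 mol O2; 25.84 mol is available, so C2H2 is limiting.
n(CO2) = (4/2) × 6.151 = 12.30 mol
V(CO2) = nRT/P = 12.30 × 8.314 × 312.35 / 655 = 48.77 L

48.8 L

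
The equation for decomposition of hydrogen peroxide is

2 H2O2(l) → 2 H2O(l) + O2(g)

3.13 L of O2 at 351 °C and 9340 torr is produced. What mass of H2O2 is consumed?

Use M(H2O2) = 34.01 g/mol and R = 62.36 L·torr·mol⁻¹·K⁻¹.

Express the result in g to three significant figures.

n(O2) = PV/RT = (9340 × 3.13) / (62.36 × 624.15) = 0.7511 mol
n(H2O2) = (2/1) × 0.7511 = 1.502 mol
m(H2O2) = 1.502 × 34.01 = 51.08 g

51.1 g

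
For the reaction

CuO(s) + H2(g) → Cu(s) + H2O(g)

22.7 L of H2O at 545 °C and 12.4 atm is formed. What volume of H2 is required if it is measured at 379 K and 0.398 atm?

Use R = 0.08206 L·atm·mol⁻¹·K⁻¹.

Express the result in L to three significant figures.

n(H2O) = PV/RT = (12.4 × 22.7) / (0.08206 × 818.15) = 4.193 mol
n(H2) = (1/1) × 4.193 = 4.193 mol
V = nRT/P = 4.193 × 0.08206 × 379 / 0.398 = 327.7 L

328 L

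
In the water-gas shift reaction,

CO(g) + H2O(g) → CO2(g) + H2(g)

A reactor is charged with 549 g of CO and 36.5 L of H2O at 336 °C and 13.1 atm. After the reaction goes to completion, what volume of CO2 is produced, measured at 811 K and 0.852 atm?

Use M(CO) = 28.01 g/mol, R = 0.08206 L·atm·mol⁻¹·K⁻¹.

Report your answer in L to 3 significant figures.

n(CO) = 549 / 28.01 = 19.60 mol
n(H2O) = PV/RT = (13.1 × 36.5) / (0.08206 × 609.15) = 9.566 mol
For 19.60 mol CO, stoichiometry requires (1/1) × 19.60 = 19.60 mol H2O; 9.566 mol is available, so H2O is limiting.
n(CO2) = (1/1) × 9.566 = 9.566 mol
V(CO2) = nRT/P = 9.566 × 0.08206 × 811 / 0.852 = 747.2 L

747 L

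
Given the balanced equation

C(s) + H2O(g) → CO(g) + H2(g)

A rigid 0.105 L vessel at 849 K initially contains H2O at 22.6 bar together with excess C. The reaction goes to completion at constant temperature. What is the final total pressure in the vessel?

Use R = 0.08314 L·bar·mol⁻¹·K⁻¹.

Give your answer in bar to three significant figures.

45.2 bar

Since T and V are fixed, P_final/P_initial = n_final/n_initial = 2/1.
P_final = (2/1) × 22.6 = 45.20 bar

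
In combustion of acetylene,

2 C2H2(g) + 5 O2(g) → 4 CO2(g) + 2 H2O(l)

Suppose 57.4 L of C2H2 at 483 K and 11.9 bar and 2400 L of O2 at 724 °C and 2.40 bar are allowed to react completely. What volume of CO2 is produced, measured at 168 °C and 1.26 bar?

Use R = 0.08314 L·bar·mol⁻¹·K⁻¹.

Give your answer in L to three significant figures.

n(C2H2) = PV/RT = (11.9 × 57.4) / (0.08314 × 483) = 17.01 mol
n(O2) = PV/RT = (2.40 × 2400) / (0.08314 × 997.15) = 69.48 mol
For 17.01 mol C2H2, stoichiometry requires (5/2) × 17.01 = 42.53 mol O2; 69.48 mol is available, so C2H2 is limiting.
n(CO2) = (4/2) × 17.01 = 34.02 mol
V(CO2) = nRT/P = 34.02 × 0.08314 × 441.15 / 1.26 = 990.3 L

990 L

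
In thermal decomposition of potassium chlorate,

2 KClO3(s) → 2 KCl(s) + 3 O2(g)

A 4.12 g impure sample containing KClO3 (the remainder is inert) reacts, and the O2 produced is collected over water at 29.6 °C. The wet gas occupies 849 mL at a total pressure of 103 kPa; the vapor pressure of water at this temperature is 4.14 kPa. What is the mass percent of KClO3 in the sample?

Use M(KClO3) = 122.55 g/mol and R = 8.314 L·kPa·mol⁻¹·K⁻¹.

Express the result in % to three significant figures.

P(O2) = 103 − 4.14 = 98.86 kPa
n(O2) = PV/RT = (98.86 × 0.8490) / (8.314 × 302.75) = 0.03335 mol
n(KClO3) = (2/3) × 0.03335 = 0.02223 mol
m(KClO3) = 0.02223 × 122.55 = 2.724 g
%KClO3 = 2.724 / 4.12 × 100 = 66.12%

66.1 %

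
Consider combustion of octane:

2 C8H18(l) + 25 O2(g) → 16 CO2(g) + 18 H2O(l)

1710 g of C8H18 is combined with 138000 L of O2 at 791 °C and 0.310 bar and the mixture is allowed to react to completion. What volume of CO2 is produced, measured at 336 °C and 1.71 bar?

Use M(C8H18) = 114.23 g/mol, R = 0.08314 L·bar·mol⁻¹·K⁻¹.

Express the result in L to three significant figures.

n(C8H18) = 1710 / 114.23 = 14.97 mol
n(O2) = PV/RT = (0.310 × 138000) / (0.08314 × 1064.15) = 483.5 mol
For 14.97 mol C8H18, stoichiometry requires (25/2) × 14.97 = 187.1 mol O2; 483.5 mol is available, so C8H18 is limiting.
n(CO2) = (16/2) × 14.97 = 119.8 mol
V(CO2) = nRT/P = 119.8 × 0.08314 × 609.15 / 1.71 = 3548 L

3550 L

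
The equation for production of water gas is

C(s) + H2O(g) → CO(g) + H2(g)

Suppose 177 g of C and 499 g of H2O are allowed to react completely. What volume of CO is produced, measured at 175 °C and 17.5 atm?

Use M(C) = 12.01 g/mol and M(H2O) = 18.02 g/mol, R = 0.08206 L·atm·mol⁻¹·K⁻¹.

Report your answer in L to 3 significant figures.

n(C) = 177 / 12.01 = 14.74 mol
n(H2O) = 499 / 18.02 = 27.69 mol
For 14.74 mol C, stoichiometry requires (1/1) × 14.74 = 14.74 mol H2O; 27.69 mol is available, so C is limiting.
n(CO) = (1/1) × 14.74 = 14.74 mol
V(CO) = nRT/P = 14.74 × 0.08206 × 448.15 / 17.5 = 30.98 L

31.0 L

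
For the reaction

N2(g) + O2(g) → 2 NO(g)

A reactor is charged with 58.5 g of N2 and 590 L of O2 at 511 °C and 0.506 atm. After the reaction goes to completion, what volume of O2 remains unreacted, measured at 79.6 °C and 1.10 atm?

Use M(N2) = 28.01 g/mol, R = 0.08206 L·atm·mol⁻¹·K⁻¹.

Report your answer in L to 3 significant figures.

67.1 L

n(N2) = 58.5 / 28.01 = 2.089 mol
n(O2) = PV/RT = (0.506 × 590) / (0.08206 × 784.15) = 4.640 mol
For 2.089 mol N2, stoichiometry requires (1/1) × 2.089 = 2.089 mol O2; 4.640 mol is available, so N2 is limiting.
n(O2) consumed = (1/1) × 2.089 = 2.089 mol; remaining = 4.640 − 2.089 = 2.551 mol
V(O2) = nRT/P = 2.551 × 0.08206 × 352.75 / 1.10 = 67.13 L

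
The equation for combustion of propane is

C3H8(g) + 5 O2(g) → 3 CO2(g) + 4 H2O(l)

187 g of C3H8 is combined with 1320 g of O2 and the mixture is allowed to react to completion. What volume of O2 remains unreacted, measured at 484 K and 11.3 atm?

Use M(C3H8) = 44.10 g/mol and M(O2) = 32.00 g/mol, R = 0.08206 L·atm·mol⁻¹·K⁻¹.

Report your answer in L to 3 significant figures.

n(C3H8) = 187 / 44.10 = 4.240 mol
n(O2) = 1320 / 32.00 = 41.25 mol
For 4.240 mol C3H8, stoichiometry requires (5/1) × 4.240 = 21.20 mol O2; 41.25 mol is available, so C3H8 is limiting.
n(O2) consumed = (5/1) × 4.240 = 21.20 mol; remaining = 41.25 − 21.20 = 20.05 mol
V(O2) = nRT/P = 20.05 × 0.08206 × 484 / 11.3 = 70.47 L

70.5 L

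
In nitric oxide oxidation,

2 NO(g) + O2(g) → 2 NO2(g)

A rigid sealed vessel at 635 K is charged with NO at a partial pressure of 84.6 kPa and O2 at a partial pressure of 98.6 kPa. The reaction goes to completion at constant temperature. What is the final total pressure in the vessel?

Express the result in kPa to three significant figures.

141 kPa

At constant V, partial pressures at 635 K are proportional to moles, so apply stoichiometry directly to pressures.
P(O2) required for 84.6 kPa of NO = (1/2) × 84.6 = 42.30 kPa; available 98.6 kPa, so NO is limiting.
P(O2) remaining = 98.6 − (1/2) × 84.6 = 56.30 kPa
P(gaseous products) = (2)/2 × 84.6 = 84.60 kPa
P_total at 635 K = 56.30 + 84.60 = 140.9 kPa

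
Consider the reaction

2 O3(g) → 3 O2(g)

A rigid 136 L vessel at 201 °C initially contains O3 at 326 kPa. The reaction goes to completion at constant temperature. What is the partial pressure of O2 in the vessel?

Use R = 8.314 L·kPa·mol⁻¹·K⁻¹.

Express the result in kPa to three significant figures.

n(O3)₀ = PV/RT = (326 × 136) / (8.314 × 474.15) = 11.25 mol
n(O2) = (3/2) × 11.25 = 16.88 mol
P(O2) = nRT/V = 16.88 × 8.314 × 474.15 / 136 = 489.3 kPa

489 kPa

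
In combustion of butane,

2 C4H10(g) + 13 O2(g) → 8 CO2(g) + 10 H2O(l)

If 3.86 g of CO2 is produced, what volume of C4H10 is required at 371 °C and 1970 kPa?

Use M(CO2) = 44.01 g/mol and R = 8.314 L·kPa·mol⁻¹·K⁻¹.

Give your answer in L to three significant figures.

0.0596 L

n(CO2) = 3.860 / 44.01 = 0.08771 mol
n(C4H10) = (2/8) × 0.08771 = 0.02193 mol
V = nRT/P = 0.02193 × 8.314 × 644.15 / 1970 = 0.05962 L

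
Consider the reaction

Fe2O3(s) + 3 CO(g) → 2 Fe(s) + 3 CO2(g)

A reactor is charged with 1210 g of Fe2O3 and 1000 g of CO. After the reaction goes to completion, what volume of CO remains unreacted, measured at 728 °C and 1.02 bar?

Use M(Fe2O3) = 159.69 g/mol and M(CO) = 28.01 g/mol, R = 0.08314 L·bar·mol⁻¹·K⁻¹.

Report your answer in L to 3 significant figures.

n(Fe2O3) = 1210 / 159.69 = 7.577 mol
n(CO) = 1000 / 28.01 = 35.70 mol
For 7.577 mol Fe2O3, stoichiometry requires (3/1) × 7.577 = 22.73 mol CO; 35.70 mol is available, so Fe2O3 is limiting.
n(CO) consumed = (3/1) × 7.577 = 22.73 mol; remaining = 35.70 − 22.73 = 12.97 mol
V(CO) = nRT/P = 12.97 × 0.08314 × 1001.15 / 1.02 = 1058 L

1060 L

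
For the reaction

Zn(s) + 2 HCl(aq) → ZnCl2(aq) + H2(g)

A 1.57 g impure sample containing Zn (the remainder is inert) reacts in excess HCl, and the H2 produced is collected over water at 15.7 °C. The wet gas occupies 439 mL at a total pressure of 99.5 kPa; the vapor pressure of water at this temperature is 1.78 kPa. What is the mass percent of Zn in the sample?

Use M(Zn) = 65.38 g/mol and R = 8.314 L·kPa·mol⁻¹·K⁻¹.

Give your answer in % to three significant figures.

74.4 %

P(H2) = 99.5 − 1.78 = 97.72 kPa
n(H2) = PV/RT = (97.72 × 0.4390) / (8.314 × 288.85) = 0.01786 mol
n(Zn) = (1/1) × 0.01786 = 0.01786 mol
m(Zn) = 0.01786 × 65.38 = 1.168 g
%Zn = 1.168 / 1.57 × 100 = 74.39%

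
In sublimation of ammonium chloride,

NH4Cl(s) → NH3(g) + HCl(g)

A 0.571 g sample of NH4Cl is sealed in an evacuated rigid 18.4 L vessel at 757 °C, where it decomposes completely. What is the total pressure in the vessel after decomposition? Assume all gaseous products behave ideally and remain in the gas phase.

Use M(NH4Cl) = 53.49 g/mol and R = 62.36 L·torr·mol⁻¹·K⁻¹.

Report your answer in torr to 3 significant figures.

n(NH4Cl) = 0.571 / 53.49 = 0.01067 mol
n(gas produced) = (2/1) × 0.01067 = 0.02134 mol
P = nRT/V = 0.02134 × 62.36 × 1030.15 / 18.4 = 74.50 torr

74.5 torr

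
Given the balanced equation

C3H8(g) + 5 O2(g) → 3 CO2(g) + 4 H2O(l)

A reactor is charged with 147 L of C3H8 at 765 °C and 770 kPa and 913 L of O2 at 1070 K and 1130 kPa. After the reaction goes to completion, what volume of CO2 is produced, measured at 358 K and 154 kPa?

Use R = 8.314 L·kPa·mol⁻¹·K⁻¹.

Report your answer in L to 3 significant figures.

760 L

n(C3H8) = PV/RT = (770 × 147) / (8.314 × 1038.15) = 13.11 mol
n(O2) = PV/RT = (1130 × 913) / (8.314 × 1070) = 116.0 mol
For 13.11 mol C3H8, stoichiometry requires (5/1) × 13.11 = 65.55 mol O2; 116.0 mol is available, so C3H8 is limiting.
n(CO2) = (3/1) × 13.11 = 39.33 mol
V(CO2) = nRT/P = 39.33 × 8.314 × 358 / 154 = 760.1 L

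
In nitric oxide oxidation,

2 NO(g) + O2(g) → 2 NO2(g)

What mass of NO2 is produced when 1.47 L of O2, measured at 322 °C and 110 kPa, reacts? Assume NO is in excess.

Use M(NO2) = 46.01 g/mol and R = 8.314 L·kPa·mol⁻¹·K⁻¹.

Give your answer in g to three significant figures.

n(O2) = PV/RT = (110 × 1.47) / (8.314 × 595.15) = 0.03268 mol
n(NO2) = (2/1) × 0.03268 = 0.06536 mol
m(NO2) = 0.06536 × 46.01 = 3.007 g

3.01 g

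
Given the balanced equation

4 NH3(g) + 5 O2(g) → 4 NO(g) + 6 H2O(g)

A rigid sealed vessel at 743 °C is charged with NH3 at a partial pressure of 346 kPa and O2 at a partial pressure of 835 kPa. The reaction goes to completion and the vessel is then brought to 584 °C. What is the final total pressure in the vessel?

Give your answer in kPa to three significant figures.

1070 kPa

With V and T fixed, P_i ∝ n_i, so the mole ratios apply directly to partial pressures at 743 °C.
P(O2) required for 346 kPa of NH3 = (5/4) × 346 = 432.5 kPa; available 835 kPa, so NH3 is limiting.
P(O2) remaining = 835 − (5/4) × 346 = 402.5 kPa
P(gaseous products) = (4+6)/4 × 346 = 865.0 kPa
P_total at 743 °C = 402.5 + 865.0 = 1268 kPa
Scaling to 584 °C: P = 1268 × 857.15/1016.15 = 1070 kPa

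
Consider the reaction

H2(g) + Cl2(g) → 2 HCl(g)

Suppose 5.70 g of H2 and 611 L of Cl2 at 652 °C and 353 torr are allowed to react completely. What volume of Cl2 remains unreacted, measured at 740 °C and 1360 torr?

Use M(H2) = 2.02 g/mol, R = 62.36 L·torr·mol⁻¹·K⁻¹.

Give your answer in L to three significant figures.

42.6 L

n(H2) = 5.70 / 2.02 = 2.822 mol
n(Cl2) = PV/RT = (353 × 611) / (62.36 × 925.15) = 3.739 mol
For 2.822 mol H2, stoichiometry requires (1/1) × 2.822 = 2.822 mol Cl2; 3.739 mol is available, so H2 is limiting.
n(Cl2) consumed = (1/1) × 2.822 = 2.822 mol; remaining = 3.739 − 2.822 = 0.9170 mol
V(Cl2) = nRT/P = 0.9170 × 62.36 × 1013.15 / 1360 = 42.60 L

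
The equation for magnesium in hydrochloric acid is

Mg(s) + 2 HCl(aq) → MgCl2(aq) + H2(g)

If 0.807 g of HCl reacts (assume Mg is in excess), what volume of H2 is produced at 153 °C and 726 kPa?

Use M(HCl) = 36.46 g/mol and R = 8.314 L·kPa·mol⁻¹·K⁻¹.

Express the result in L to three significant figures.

0.0540 L

n(HCl) = 0.8070 / 36.46 = 0.02213 mol
n(H2) = (1/2) × 0.02213 = 0.01107 mol
V = nRT/P = 0.01107 × 8.314 × 426.15 / 726 = 0.05402 L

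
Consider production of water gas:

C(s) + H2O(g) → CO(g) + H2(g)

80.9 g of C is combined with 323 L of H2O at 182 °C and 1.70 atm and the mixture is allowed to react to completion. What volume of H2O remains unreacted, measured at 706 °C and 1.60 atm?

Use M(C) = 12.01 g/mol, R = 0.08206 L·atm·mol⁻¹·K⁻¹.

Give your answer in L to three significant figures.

400 L

n(C) = 80.9 / 12.01 = 6.736 mol
n(H2O) = PV/RT = (1.70 × 323) / (0.08206 × 455.15) = 14.70 mol
For 6.736 mol C, stoichiometry requires (1/1) × 6.736 = 6.736 mol H2O; 14.70 mol is available, so C is limiting.
n(H2O) consumed = (1/1) × 6.736 = 6.736 mol; remaining = 14.70 − 6.736 = 7.964 mol
V(H2O) = nRT/P = 7.964 × 0.08206 × 979.15 / 1.60 = 399.9 L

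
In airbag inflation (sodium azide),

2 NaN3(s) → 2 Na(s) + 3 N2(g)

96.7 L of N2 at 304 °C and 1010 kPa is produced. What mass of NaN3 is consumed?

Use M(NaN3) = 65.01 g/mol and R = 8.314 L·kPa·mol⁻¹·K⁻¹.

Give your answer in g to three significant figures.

n(N2) = PV/RT = (1010 × 96.7) / (8.314 × 577.15) = 20.35 mol
n(NaN3) = (2/3) × 20.35 = 13.57 mol
m(NaN3) = 13.57 × 65.01 = 882.2 g

882 g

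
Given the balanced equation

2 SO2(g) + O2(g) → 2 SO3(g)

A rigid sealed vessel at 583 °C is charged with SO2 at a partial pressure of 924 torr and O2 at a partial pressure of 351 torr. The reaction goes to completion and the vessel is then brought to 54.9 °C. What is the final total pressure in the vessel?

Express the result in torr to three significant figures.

354 torr

At constant V, partial pressures at 583 °C are proportional to moles, so apply stoichiometry directly to pressures.
P(O2) required for 924 torr of SO2 = (1/2) × 924 = 462.0 torr; available 351 torr, so O2 is limiting.
P(SO2) remaining = 924 − (2/1) × 351 = 222.0 torr
P(gaseous products) = (2)/1 × 351 = 702.0 torr
P_total at 583 °C = 222.0 + 702.0 = 924.0 torr
Scaling to 54.9 °C: P = 924.0 × 328.05/856.15 = 354.0 torr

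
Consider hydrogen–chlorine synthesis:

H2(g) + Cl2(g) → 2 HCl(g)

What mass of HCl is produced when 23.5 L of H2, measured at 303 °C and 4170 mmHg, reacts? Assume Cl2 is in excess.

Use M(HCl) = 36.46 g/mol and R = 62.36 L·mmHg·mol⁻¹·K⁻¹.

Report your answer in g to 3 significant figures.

199 g

n(H2) = PV/RT = (4170 × 23.5) / (62.36 × 576.15) = 2.727 mol
n(HCl) = (2/1) × 2.727 = 5.454 mol
m(HCl) = 5.454 × 36.46 = 198.9 g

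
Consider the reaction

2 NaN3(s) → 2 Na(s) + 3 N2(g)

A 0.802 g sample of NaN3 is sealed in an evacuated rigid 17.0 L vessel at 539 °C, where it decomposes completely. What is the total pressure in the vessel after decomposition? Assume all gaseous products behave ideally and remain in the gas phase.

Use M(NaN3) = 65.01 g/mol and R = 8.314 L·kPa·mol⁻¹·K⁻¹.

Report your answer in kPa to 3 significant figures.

n(NaN3) = 0.802 / 65.01 = 0.01234 mol
n(gas produced) = (3/2) × 0.01234 = 0.01851 mol
P = nRT/V = 0.01851 × 8.314 × 812.15 / 17.0 = 7.352 kPa

7.35 kPa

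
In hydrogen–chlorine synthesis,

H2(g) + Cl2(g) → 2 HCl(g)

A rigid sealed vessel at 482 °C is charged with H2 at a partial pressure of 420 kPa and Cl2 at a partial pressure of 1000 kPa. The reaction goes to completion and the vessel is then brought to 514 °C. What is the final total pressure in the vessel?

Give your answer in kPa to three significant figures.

With V and T fixed, P_i ∝ n_i, so the mole ratios apply directly to partial pressures at 482 °C.
P(Cl2) required for 420 kPa of H2 = (1/1) × 420 = 420.0 kPa; available 1000 kPa, so H2 is limiting.
P(Cl2) remaining = 1000 − (1/1) × 420 = 580.0 kPa
P(gaseous products) = (2)/1 × 420 = 840.0 kPa
P_total at 482 °C = 580.0 + 840.0 = 1420 kPa
Scaling to 514 °C: P = 1420 × 787.15/755.15 = 1480 kPa

1480 kPa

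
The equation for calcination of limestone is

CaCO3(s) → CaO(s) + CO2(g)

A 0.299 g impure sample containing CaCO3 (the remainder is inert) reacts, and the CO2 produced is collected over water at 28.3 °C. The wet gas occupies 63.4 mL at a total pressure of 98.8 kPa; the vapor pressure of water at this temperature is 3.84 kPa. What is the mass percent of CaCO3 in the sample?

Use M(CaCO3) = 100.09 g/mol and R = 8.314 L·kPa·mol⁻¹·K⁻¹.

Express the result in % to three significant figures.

80.4 %

P(CO2) = 98.8 − 3.84 = 94.96 kPa
n(CO2) = PV/RT = (94.96 × 0.06340) / (8.314 × 301.45) = 0.002402 mol
n(CaCO3) = (1/1) × 0.002402 = 0.002402 mol
m(CaCO3) = 0.002402 × 100.09 = 0.2404 g
%CaCO3 = 0.2404 / 0.299 × 100 = 80.40%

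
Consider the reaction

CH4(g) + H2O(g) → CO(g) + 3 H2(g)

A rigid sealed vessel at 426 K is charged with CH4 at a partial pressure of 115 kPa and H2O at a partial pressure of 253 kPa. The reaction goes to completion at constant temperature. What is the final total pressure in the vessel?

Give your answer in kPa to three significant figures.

Because the vessel is rigid and T is held at 426 K, work the stoichiometry in partial pressures (P_i = n_iRT/V).
P(H2O) required for 115 kPa of CH4 = (1/1) × 115 = 115.0 kPa; available 253 kPa, so CH4 is limiting.
P(H2O) remaining = 253 − (1/1) × 115 = 138.0 kPa
P(gaseous products) = (1+3)/1 × 115 = 460.0 kPa
P_total at 426 K = 138.0 + 460.0 = 598.0 kPa

598 kPa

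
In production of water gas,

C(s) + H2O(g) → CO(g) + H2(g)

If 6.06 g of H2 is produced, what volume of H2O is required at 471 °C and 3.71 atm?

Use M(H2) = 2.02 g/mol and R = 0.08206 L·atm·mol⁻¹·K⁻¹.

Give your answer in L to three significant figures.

n(H2) = 6.060 / 2.02 = 3.000 mol
n(H2O) = (1/1) × 3.000 = 3.000 mol
V = nRT/P = 3.000 × 0.08206 × 744.15 / 3.71 = 49.38 L

49.4 L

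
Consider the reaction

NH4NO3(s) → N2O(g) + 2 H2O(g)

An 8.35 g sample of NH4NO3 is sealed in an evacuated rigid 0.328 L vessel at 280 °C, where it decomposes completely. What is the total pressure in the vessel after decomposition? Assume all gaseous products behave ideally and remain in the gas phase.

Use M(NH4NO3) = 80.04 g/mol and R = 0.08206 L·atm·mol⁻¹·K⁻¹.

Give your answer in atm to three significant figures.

n(NH4NO3) = 8.35 / 80.04 = 0.1043 mol
n(gas produced) = (3/1) × 0.1043 = 0.3129 mol
P = nRT/V = 0.3129 × 0.08206 × 553.15 / 0.328 = 43.30 atm

43.3 atm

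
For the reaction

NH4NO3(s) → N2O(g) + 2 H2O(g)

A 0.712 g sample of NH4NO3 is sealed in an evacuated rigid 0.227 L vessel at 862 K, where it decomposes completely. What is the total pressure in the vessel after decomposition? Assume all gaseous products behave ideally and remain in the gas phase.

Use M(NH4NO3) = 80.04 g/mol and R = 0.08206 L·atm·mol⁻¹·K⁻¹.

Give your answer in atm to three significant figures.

n(NH4NO3) = 0.712 / 80.04 = 0.008896 mol
n(gas produced) = (3/1) × 0.008896 = 0.02669 mol
P = nRT/V = 0.02669 × 0.08206 × 862 / 0.227 = 8.317 atm

8.32 atm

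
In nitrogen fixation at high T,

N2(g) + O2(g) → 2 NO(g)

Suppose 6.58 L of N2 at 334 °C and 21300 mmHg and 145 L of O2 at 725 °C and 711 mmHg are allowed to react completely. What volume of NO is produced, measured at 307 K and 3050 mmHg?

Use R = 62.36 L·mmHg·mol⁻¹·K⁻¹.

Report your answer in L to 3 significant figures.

20.8 L

n(N2) = PV/RT = (21300 × 6.58) / (62.36 × 607.15) = 3.702 mol
n(O2) = PV/RT = (711 × 145) / (62.36 × 998.15) = 1.656 mol
For 3.702 mol N2, stoichiometry requires (1/1) × 3.702 = 3.702 mol O2; 1.656 mol is available, so O2 is limiting.
n(NO) = (2/1) × 1.656 = 3.312 mol
V(NO) = nRT/P = 3.312 × 62.36 × 307 / 3050 = 20.79 L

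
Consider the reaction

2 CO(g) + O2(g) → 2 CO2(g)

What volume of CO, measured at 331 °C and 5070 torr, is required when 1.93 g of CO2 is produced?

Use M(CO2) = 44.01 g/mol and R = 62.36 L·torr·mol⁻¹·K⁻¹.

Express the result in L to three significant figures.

0.326 L

n(CO2) = 1.930 / 44.01 = 0.04385 mol
n(CO) = (2/2) × 0.04385 = 0.04385 mol
V = nRT/P = 0.04385 × 62.36 × 604.15 / 5070 = 0.3258 L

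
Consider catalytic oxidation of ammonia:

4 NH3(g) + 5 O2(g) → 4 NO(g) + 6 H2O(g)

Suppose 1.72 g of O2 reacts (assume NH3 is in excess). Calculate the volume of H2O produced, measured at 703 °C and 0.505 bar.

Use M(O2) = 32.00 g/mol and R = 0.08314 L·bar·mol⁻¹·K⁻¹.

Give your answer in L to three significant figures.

10.4 L

n(O2) = 1.720 / 32.00 = 0.05375 mol
n(H2O) = (6/5) × 0.05375 = 0.06450 mol
V = nRT/P = 0.06450 × 0.08314 × 976.15 / 0.505 = 10.37 L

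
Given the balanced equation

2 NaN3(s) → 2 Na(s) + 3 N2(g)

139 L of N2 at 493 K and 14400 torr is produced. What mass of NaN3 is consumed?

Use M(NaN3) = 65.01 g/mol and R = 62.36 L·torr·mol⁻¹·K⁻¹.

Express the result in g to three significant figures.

n(N2) = PV/RT = (14400 × 139) / (62.36 × 493) = 65.11 mol
n(NaN3) = (2/3) × 65.11 = 43.41 mol
m(NaN3) = 43.41 × 65.01 = 2822 g

2820 g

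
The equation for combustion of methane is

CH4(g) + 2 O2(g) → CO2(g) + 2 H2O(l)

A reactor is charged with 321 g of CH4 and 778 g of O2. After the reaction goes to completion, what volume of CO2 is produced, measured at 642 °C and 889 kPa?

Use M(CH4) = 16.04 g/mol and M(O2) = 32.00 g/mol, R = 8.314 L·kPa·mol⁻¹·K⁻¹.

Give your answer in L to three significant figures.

n(CH4) = 321 / 16.04 = 20.01 mol
n(O2) = 778 / 32.00 = 24.31 mol
For 20.01 mol CH4, stoichiometry requires (2/1) × 20.01 = 40.02 mol O2; 24.31 mol is available, so O2 is limiting.
n(CO2) = (1/2) × 24.31 = 12.15 mol
V(CO2) = nRT/P = 12.15 × 8.314 × 915.15 / 889 = 104.0 L

104 L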